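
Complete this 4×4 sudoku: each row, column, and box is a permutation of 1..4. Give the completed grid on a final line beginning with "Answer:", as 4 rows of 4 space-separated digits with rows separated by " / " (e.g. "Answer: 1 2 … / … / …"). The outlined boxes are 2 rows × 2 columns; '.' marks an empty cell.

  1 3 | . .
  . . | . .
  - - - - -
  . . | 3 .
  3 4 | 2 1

Step 1. [r1c3∈{4}] nothing but 4 survives at r1c3, so r1c3=4.
Step 2. [r2c2∈{2}] r2c2's peers cover all but 2, so r2c2=2.
Step 3. [r3c4∈{4}] r3c4's peers cover all but 4. So r3c4=4.
Step 4. [r2c1∈{4}] r2c1's peers cover all but 4. So r2c1=4.
Step 5. [r1c4∈{2}] r1c4 is down to just 2. So r1c4=2.
Step 6. [r3c2∈{1}] only 1 remains possible at r3c2 ⇒ r3c2=1.
Step 7. [r3c1∈{2}] r3c1 is down to just 2, so r3c1=2.
Step 8. [r2c3∈{1}] r2c3's peers cover all but 1 ⇒ r2c3=1.
Step 9. [r2c4∈{3}] r2c4's peers cover all but 3 ⇒ r2c4=3.

Answer: 1 3 4 2 / 4 2 1 3 / 2 1 3 4 / 3 4 2 1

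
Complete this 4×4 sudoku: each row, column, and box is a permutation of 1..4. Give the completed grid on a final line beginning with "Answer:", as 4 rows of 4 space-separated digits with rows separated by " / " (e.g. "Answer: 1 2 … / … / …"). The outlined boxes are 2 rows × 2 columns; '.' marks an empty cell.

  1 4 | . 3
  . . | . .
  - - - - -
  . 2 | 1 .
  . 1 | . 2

Step 1. [r3c1∈{3,4}] across row 3, 3 lands solely at r3c1. So r3c1=3.
Step 2. [r3c4∈{4}] only 4 remains possible at r3c4, so r3c4=4.
Step 3. [r2c3∈{2,4}] across row 2, 4 lands solely at r2c3. So r2c3=4.
Step 4. [r4c3∈{3}] r4c3 is down to just 3, so r4c3=3.
Step 5. [r4c1∈{4}] r4c1 is down to just 4. So r4c1=4.
Step 6. [r2c4∈{1}] only 1 remains possible at r2c4, so r2c4=1.
Step 7. [r2c1∈{2}] only 2 remains possible at r2c1 ⇒ r2c1=2.
Step 8. [r1c3∈{2}] r1c3's peers cover all but 2 ⇒ r1c3=2.
Step 9. [r2c2∈{3}] r2c2's peers cover all but 3 ⇒ r2c2=3.

Answer: 1 4 2 3 / 2 3 4 1 / 3 2 1 4 / 4 1 3 2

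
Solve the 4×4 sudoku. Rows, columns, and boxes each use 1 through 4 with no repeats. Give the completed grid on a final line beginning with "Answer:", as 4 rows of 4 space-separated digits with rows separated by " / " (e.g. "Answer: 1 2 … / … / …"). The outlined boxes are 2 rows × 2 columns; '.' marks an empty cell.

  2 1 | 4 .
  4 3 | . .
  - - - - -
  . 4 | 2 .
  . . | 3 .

Step 1. [r3c4∈{1}] r3c4 has the single candidate 1, so r3c4=1.
Step 2. [r2c3∈{1}] r2c3's peers cover all but 1, so r2c3=1.
Step 3. [r4c1∈{1}] nothing but 1 survives at r4c1, so r4c1=1.
Step 4. [r4c4∈{4}] only 4 remains possible at r4c4, so r4c4=4.
Step 5. [r4c2∈{2}] r4c2 has the single candidate 2 ⇒ r4c2=2.
Step 6. [r2c4∈{2}] nothing but 2 survives at r2c4, so r2c4=2.
Step 7. [r3c1∈{3}] r3c1's peers cover all but 3 ⇒ r3c1=3.
Step 8. [r1c4∈{3}] r1c4's peers cover all but 3, so r1c4=3.

Answer: 2 1 4 3 / 4 3 1 2 / 3 4 2 1 / 1 2 3 4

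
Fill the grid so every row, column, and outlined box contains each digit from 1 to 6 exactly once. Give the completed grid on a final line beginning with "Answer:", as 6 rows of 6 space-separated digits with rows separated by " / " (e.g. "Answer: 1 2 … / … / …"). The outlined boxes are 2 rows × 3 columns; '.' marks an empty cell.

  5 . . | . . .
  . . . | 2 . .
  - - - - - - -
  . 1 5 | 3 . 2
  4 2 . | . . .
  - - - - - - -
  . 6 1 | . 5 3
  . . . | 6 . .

Step 1. [r4c3∈{3,6}] across row 4, 3 lands solely at r4c3, so r4c3=3.
Step 2. [r6c5∈{1,2,4}] col 5 places 2 nowhere but r6c5 ⇒ r6c5=2.
Step 3. [r2c1∈{1,3,6}] across col 1, 1 lands solely at r2c1. So r2c1=1.
Step 4. [r6c3∈{4}] r6c3 is down to just 4, so r6c3=4.
Step 5. [r3c5∈{4,6}] r3c5 is the only open cell in row 3 admitting 4 ⇒ r3c5=4.
Step 6. [r2c3∈{6}] r2c3's peers cover all but 6 ⇒ r2c3=6.
Step 7. [r2c5∈{3}] r2c5 is down to just 3 ⇒ r2c5=3.
Step 8. [r4c4∈{1,5}] 5 has one home in col 4: r4c4, so r4c4=5.
Step 9. [r1c4∈{1,4}] col 4 places 1 nowhere but r1c4, so r1c4=1.
Step 10. [r2c2∈{4}] r2c2's peers cover all but 4. So r2c2=4.
Step 11. [r4c5∈{1,6}] in col 5, 1 fits only at r4c5, so r4c5=1.
Step 12. [r6c2∈{3,5}] across row 6, 5 lands solely at r6c2 ⇒ r6c2=5.
Step 13. [r4c6∈{6}] r4c6 has the single candidate 6, so r4c6=6.
Step 14. [r2c6∈{5}] nothing but 5 survives at r2c6, so r2c6=5.
Step 15. [r1c5∈{6}] nothing but 6 survives at r1c5, so r1c5=6.
Step 16. [r3c1∈{6}] r3c1 is down to just 6 ⇒ r3c1=6.
Step 17. [r5c1∈{2}] r5c1 is down to just 2 ⇒ r5c1=2.
Step 18. [r1c6∈{4}] r1c6 is down to just 4 ⇒ r1c6=4.
Step 19. [r5c4∈{4}] r5c4 has the single candidate 4. So r5c4=4.
Step 20. [r1c3∈{2}] nothing but 2 survives at r1c3, so r1c3=2.
Step 21. [r1c2∈{3}] r1c2 is down to just 3. So r1c2=3.
Step 22. [r6c1∈{3}] r6c1's peers cover all but 3. So r6c1=3.
Step 23. [r6c6∈{1}] r6c6's peers cover all but 1, so r6c6=1.

Answer: 5 3 2 1 6 4 / 1 4 6 2 3 5 / 6 1 5 3 4 2 / 4 2 3 5 1 6 / 2 6 1 4 5 3 / 3 5 4 6 2 1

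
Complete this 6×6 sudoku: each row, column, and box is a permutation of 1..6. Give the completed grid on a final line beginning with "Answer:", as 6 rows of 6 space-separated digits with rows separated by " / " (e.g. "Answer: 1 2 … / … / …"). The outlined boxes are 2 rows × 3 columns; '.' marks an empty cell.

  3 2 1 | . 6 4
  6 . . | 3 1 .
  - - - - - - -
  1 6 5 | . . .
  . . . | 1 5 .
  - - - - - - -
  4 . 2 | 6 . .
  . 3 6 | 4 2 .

Step 1. [r2c2∈{4,5}] across box 1, 5 lands solely at r2c2, so r2c2=5.
Step 2. [r5c6∈{1,3,5}] row 5 places 5 nowhere but r5c6. So r5c6=5.
Step 3. [r3c4∈{2}] r3c4's peers cover all but 2. So r3c4=2.
Step 4. [r4c3∈{3,4}] in col 3, 3 fits only at r4c3. So r4c3=3.
Step 5. [r5c5∈{3}] r5c5's peers cover all but 3 ⇒ r5c5=3.
Step 6. [r3c6∈{3}] r3c6 is down to just 3. So r3c6=3.
Step 7. [r6c1∈{5}] r6c1 has the single candidate 5, so r6c1=5.
Step 8. [r2c3∈{4}] nothing but 4 survives at r2c3, so r2c3=4.
Step 9. [r1c4∈{5}] r1c4 is down to just 5, so r1c4=5.
Step 10. [r4c1∈{2}] nothing but 2 survives at r4c1, so r4c1=2.
Step 11. [r5c2∈{1}] nothing but 1 survives at r5c2. So r5c2=1.
Step 12. [r4c2∈{4}] r4c2 is down to just 4. So r4c2=4.
Step 13. [r2c6∈{2}] r2c6 has the single candidate 2, so r2c6=2.
Step 14. [r4c6∈{6}] only 6 remains possible at r4c6. So r4c6=6.
Step 15. [r6c6∈{1}] nothing but 1 survives at r6c6 ⇒ r6c6=1.
Step 16. [r3c5∈{4}] nothing but 4 survives at r3c5, so r3c5=4.

Answer: 3 2 1 5 6 4 / 6 5 4 3 1 2 / 1 6 5 2 4 3 / 2 4 3 1 5 6 / 4 1 2 6 3 5 / 5 3 6 4 2 1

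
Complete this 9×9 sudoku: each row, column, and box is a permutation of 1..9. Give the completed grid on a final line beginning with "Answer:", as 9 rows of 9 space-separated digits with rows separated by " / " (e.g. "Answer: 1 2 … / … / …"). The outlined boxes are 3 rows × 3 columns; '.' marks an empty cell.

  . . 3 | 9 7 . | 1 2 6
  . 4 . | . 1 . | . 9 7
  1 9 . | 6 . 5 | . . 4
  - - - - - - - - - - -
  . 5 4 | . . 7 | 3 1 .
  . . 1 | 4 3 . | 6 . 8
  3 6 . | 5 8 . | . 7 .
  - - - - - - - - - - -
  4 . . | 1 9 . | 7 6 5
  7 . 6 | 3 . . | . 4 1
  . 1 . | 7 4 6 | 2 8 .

Step 1. [r1c2∈{8}] r1c2 has the single candidate 8 ⇒ r1c2=8.
Step 2. [r4c4∈{2}] r4c4 is down to just 2, so r4c4=2.
Step 3. [r8c2∈{2}] only 2 remains possible at r8c2. So r8c2=2.
Step 4. [r4c9∈{9}] r4c9 is down to just 9 ⇒ r4c9=9.
Step 5. [r1c1∈{5}] nothing but 5 survives at r1c1. So r1c1=5.
Step 6. [r2c3∈{2}] r2c3 is down to just 2 ⇒ r2c3=2.
Step 7. [r6c3∈{9}] only 9 remains possible at r6c3. So r6c3=9.
Step 8. [r8c6∈{8}] r8c6's peers cover all but 8, so r8c6=8.
Step 9. [r2c4∈{8}] r2c4 has the single candidate 8, so r2c4=8.
Step 10. [r8c5∈{5}] r8c5 is down to just 5. So r8c5=5.
Step 11. [r6c9∈{2}] r6c9 has the single candidate 2. So r6c9=2.
Step 12. [r5c1∈{2}] r5c1 has the single candidate 2, so r5c1=2.
Step 13. [r7c3∈{8}] r7c3's peers cover all but 8, so r7c3=8.
Step 14. [r6c6∈{1}] r6c6's peers cover all but 1. So r6c6=1.
Step 15. [r4c5∈{6}] r4c5 has the single candidate 6 ⇒ r4c5=6.
Step 16. [r9c1∈{9}] r9c1 is down to just 9 ⇒ r9c1=9.
Step 17. [r2c6∈{3}] r2c6 is down to just 3 ⇒ r2c6=3.
Step 18. [r2c7∈{5}] r2c7 has the single candidate 5 ⇒ r2c7=5.
Step 19. [r5c6∈{9}] r5c6 has the single candidate 9. So r5c6=9.
Step 20. [r3c8∈{3}] nothing but 3 survives at r3c8. So r3c8=3.
Step 21. [r3c7∈{8}] r3c7 has the single candidate 8. So r3c7=8.
Step 22. [r3c5∈{2}] r3c5 is down to just 2, so r3c5=2.
Step 23. [r9c3∈{5}] nothing but 5 survives at r9c3 ⇒ r9c3=5.
Step 24. [r6c7∈{4}] r6c7's peers cover all but 4, so r6c7=4.
Step 25. [r8c7∈{9}] only 9 remains possible at r8c7. So r8c7=9.
Step 26. [r7c6∈{2}] r7c6 is down to just 2, so r7c6=2.
Step 27. [r5c8∈{5}] r5c8 is down to just 5, so r5c8=5.
Step 28. [r3c3∈{7}] only 7 remains possible at r3c3 ⇒ r3c3=7.
Step 29. [r7c2∈{3}] only 3 remains possible at r7c2. So r7c2=3.
Step 30. [r4c1∈{8}] r4c1 has the single candidate 8. So r4c1=8.
Step 31. [r9c9∈{3}] only 3 remains possible at r9c9 ⇒ r9c9=3.
Step 32. [r1c6∈{4}] only 4 remains possible at r1c6. So r1c6=4.
Step 33. [r5c2∈{7}] r5c2's peers cover all but 7. So r5c2=7.
Step 34. [r2c1∈{6}] r2c1 has the single candidate 6 ⇒ r2c1=6.

Answer: 5 8 3 9 7 4 1 2 6 / 6 4 2 8 1 3 5 9 7 / 1 9 7 6 2 5 8 3 4 / 8 5 4 2 6 7 3 1 9 / 2 7 1 4 3 9 6 5 8 / 3 6 9 5 8 1 4 7 2 / 4 3 8 1 9 2 7 6 5 / 7 2 6 3 5 8 9 4 1 / 9 1 5 7 4 6 2 8 3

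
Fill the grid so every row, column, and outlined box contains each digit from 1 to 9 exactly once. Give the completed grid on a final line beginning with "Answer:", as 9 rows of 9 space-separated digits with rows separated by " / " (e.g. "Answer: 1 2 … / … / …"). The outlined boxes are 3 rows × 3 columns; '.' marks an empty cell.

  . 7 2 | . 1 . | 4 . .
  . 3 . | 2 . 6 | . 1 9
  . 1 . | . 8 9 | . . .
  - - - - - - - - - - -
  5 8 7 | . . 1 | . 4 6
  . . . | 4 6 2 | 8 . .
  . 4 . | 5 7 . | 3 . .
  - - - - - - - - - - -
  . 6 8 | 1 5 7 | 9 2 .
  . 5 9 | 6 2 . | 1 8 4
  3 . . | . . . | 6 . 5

Step 1. [r1c4∈{3}] r1c4's peers cover all but 3, so r1c4=3.
Step 2. [r5c8∈{5,7,9}] 5 has one home in row 5: r5c8, so r5c8=5.
Step 3. [r1c1∈{6,8,9}] r1c1 is the only open cell in row 1 admitting 9 ⇒ r1c1=9.
Step 4. [r2c7∈{5,7}] row 2 places 7 nowhere but r2c7. So r2c7=7.
Step 5. [r5c1∈{1}] r5c1 has the single candidate 1. So r5c1=1.
Step 6. [r7c1∈{4}] nothing but 4 survives at r7c1. So r7c1=4.
Step 7. [r3c3∈{4,5,6}] in row 3, 4 fits only at r3c3, so r3c3=4.
Step 8. [r3c8∈{3,6}] in col 8, 3 fits only at r3c8. So r3c8=3.
Step 9. [r3c9∈{2}] r3c9 has the single candidate 2, so r3c9=2.
Step 10. [r9c4∈{8,9}] across col 4, 8 lands solely at r9c4. So r9c4=8.
Step 11. [r9c5∈{4,9}] r9c5 is the only open cell in row 9 admitting 9 ⇒ r9c5=9.
Step 12. [r6c3∈{6}] nothing but 6 survives at r6c3 ⇒ r6c3=6.
Step 13. [r2c3∈{5}] r2c3 has the single candidate 5 ⇒ r2c3=5.
Step 14. [r6c1∈{2}] r6c1 is down to just 2, so r6c1=2.
Step 15. [r6c8∈{9}] r6c8 is down to just 9 ⇒ r6c8=9.
Step 16. [r4c4∈{9}] r4c4 has the single candidate 9 ⇒ r4c4=9.
Step 17. [r4c5∈{3}] r4c5 is down to just 3, so r4c5=3.
Step 18. [r5c3∈{3}] only 3 remains possible at r5c3. So r5c3=3.
Step 19. [r3c1∈{6}] only 6 remains possible at r3c1 ⇒ r3c1=6.
Step 20. [r9c2∈{2}] nothing but 2 survives at r9c2. So r9c2=2.
Step 21. [r9c8∈{7}] r9c8's peers cover all but 7, so r9c8=7.
Step 22. [r7c9∈{3}] nothing but 3 survives at r7c9 ⇒ r7c9=3.
Step 23. [r8c6∈{3}] r8c6 is down to just 3 ⇒ r8c6=3.
Step 24. [r9c3∈{1}] r9c3's peers cover all but 1, so r9c3=1.
Step 25. [r1c6∈{5}] r1c6 has the single candidate 5. So r1c6=5.
Step 26. [r3c4∈{7}] only 7 remains possible at r3c4 ⇒ r3c4=7.
Step 27. [r2c5∈{4}] r2c5's peers cover all but 4, so r2c5=4.
Step 28. [r5c9∈{7}] only 7 remains possible at r5c9 ⇒ r5c9=7.
Step 29. [r1c9∈{8}] r1c9 is down to just 8 ⇒ r1c9=8.
Step 30. [r9c6∈{4}] r9c6 has the single candidate 4, so r9c6=4.
Step 31. [r1c8∈{6}] r1c8 has the single candidate 6 ⇒ r1c8=6.
Step 32. [r6c6∈{8}] only 8 remains possible at r6c6 ⇒ r6c6=8.
Step 33. [r2c1∈{8}] nothing but 8 survives at r2c1. So r2c1=8.
Step 34. [r4c7∈{2}] r4c7's peers cover all but 2 ⇒ r4c7=2.
Step 35. [r5c2∈{9}] only 9 remains possible at r5c2 ⇒ r5c2=9.
Step 36. [r8c1∈{7}] nothing but 7 survives at r8c1, so r8c1=7.
Step 37. [r3c7∈{5}] nothing but 5 survives at r3c7, so r3c7=5.
Step 38. [r6c9∈{1}] only 1 remains possible at r6c9, so r6c9=1.

Answer: 9 7 2 3 1 5 4 6 8 / 8 3 5 2 4 6 7 1 9 / 6 1 4 7 8 9 5 3 2 / 5 8 7 9 3 1 2 4 6 / 1 9 3 4 6 2 8 5 7 / 2 4 6 5 7 8 3 9 1 / 4 6 8 1 5 7 9 2 3 / 7 5 9 6 2 3 1 8 4 / 3 2 1 8 9 4 6 7 5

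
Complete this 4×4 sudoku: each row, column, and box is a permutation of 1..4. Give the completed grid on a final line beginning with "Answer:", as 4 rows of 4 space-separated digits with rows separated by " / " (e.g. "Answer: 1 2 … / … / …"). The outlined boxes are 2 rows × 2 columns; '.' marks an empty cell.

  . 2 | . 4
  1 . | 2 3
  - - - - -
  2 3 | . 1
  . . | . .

Step 1. [r4c1∈{4}] only 4 remains possible at r4c1 ⇒ r4c1=4.
Step 2. [r2c2∈{4}] r2c2 is down to just 4 ⇒ r2c2=4.
Step 3. [r4c2∈{1}] only 1 remains possible at r4c2. So r4c2=1.
Step 4. [r1c3∈{1}] r1c3's peers cover all but 1 ⇒ r1c3=1.
Step 5. [r4c4∈{2}] only 2 remains possible at r4c4. So r4c4=2.
Step 6. [r1c1∈{3}] only 3 remains possible at r1c1 ⇒ r1c1=3.
Step 7. [r3c3∈{4}] r3c3 is down to just 4 ⇒ r3c3=4.
Step 8. [r4c3∈{3}] nothing but 3 survives at r4c3, so r4c3=3.

Answer: 3 2 1 4 / 1 4 2 3 / 2 3 4 1 / 4 1 3 2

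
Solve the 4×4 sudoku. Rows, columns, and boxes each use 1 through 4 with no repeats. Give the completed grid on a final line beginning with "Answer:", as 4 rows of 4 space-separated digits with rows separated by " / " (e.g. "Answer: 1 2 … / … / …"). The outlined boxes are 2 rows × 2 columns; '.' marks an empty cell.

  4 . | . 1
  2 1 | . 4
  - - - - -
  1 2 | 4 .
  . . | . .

Step 1. [r4c1∈{3}] r4c1's peers cover all but 3, so r4c1=3.
Step 2. [r1c3∈{2,3}] across row 1, 2 lands solely at r1c3, so r1c3=2.
Step 3. [r1c2∈{3}] r1c2's peers cover all but 3, so r1c2=3.
Step 4. [r4c4∈{2}] r4c4 is down to just 2. So r4c4=2.
Step 5. [r2c3∈{3}] r2c3's peers cover all but 3, so r2c3=3.
Step 6. [r3c4∈{3}] r3c4 has the single candidate 3 ⇒ r3c4=3.
Step 7. [r4c3∈{1}] nothing but 1 survives at r4c3, so r4c3=1.
Step 8. [r4c2∈{4}] r4c2 has the single candidate 4 ⇒ r4c2=4.

Answer: 4 3 2 1 / 2 1 3 4 / 1 2 4 3 / 3 4 1 2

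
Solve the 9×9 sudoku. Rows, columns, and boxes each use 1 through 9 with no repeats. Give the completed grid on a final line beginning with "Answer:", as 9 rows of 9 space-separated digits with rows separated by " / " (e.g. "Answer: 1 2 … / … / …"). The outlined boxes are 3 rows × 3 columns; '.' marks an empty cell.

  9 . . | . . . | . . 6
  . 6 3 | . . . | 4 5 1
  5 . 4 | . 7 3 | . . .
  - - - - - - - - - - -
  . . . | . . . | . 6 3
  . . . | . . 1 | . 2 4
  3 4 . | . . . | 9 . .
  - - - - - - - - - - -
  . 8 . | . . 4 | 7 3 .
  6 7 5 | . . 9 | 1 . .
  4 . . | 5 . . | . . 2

Step 1. [r8c9∈{8}] r8c9's peers cover all but 8, so r8c9=8.
Step 2. [r3c4∈{1,2,6,8,9}] across row 3, 6 lands solely at r3c4. So r3c4=6.
Step 3. [r7c5∈{1,2,6}] across row 7, 6 lands solely at r7c5 ⇒ r7c5=6.
Step 4. [r2c1∈{2,7,8}] 7 has one home in row 2: r2c1. So r2c1=7.
Step 5. [r1c3∈{1,2,8}] box 1 places 8 nowhere but r1c3. So r1c3=8.
Step 6. [r6c9∈{5,7}] 7 has one home in col 9: r6c9, so r6c9=7.
Step 7. [r6c6∈{2,5,6,8}] in col 6, 6 fits only at r6c6. So r6c6=6.
Step 8. [r6c5∈{2,5,8}] row 6 places 5 nowhere but r6c5. So r6c5=5.
Step 9. [r3c2∈{1,2}] in row 3, 1 fits only at r3c2, so r3c2=1.
Step 10. [r1c2∈{2}] only 2 remains possible at r1c2, so r1c2=2.
Step 11. [r9c8∈{9}] r9c8 has the single candidate 9, so r9c8=9.
Step 12. [r9c3∈{1}] r9c3 is down to just 1, so r9c3=1.
Step 13. [r6c3∈{2}] r6c3 is down to just 2, so r6c3=2.
Step 14. [r6c4∈{8}] nothing but 8 survives at r6c4. So r6c4=8.
Step 15. [r1c5∈{1,4}] in col 5, 1 fits only at r1c5 ⇒ r1c5=1.
Step 16. [r4c5∈{2,4,9}] across col 5, 4 lands solely at r4c5. So r4c5=4.
Step 17. [r7c3∈{9}] only 9 remains possible at r7c3. So r7c3=9.
Step 18. [r4c3∈{7}] r4c3 has the single candidate 7 ⇒ r4c3=7.
Step 19. [r5c4∈{3,7,9}] across row 5, 7 lands solely at r5c4. So r5c4=7.
Step 20. [r5c5∈{3,9}] row 5 places 3 nowhere but r5c5. So r5c5=3.
Step 21. [r8c5∈{2}] r8c5 has the single candidate 2 ⇒ r8c5=2.
Step 22. [r4c4∈{2,9}] box 5 places 9 nowhere but r4c4. So r4c4=9.
Step 23. [r9c5∈{8}] nothing but 8 survives at r9c5, so r9c5=8.
Step 24. [r4c2∈{5}] nothing but 5 survives at r4c2. So r4c2=5.
Step 25. [r4c7∈{8}] only 8 remains possible at r4c7. So r4c7=8.
Step 26. [r4c6∈{2}] only 2 remains possible at r4c6. So r4c6=2.
Step 27. [r2c6∈{8}] r2c6 has the single candidate 8, so r2c6=8.
Step 28. [r3c9∈{9}] only 9 remains possible at r3c9. So r3c9=9.
Step 29. [r9c2∈{3}] r9c2's peers cover all but 3, so r9c2=3.
Step 30. [r9c7∈{6}] r9c7's peers cover all but 6. So r9c7=6.
Step 31. [r9c6∈{7}] nothing but 7 survives at r9c6, so r9c6=7.
Step 32. [r1c4∈{4}] r1c4's peers cover all but 4, so r1c4=4.
Step 33. [r1c7∈{3}] nothing but 3 survives at r1c7 ⇒ r1c7=3.
Step 34. [r6c8∈{1}] r6c8 has the single candidate 1, so r6c8=1.
Step 35. [r3c8∈{8}] r3c8's peers cover all but 8 ⇒ r3c8=8.
Step 36. [r5c2∈{9}] r5c2 is down to just 9 ⇒ r5c2=9.
Step 37. [r7c1∈{2}] r7c1 has the single candidate 2 ⇒ r7c1=2.
Step 38. [r5c3∈{6}] only 6 remains possible at r5c3. So r5c3=6.
Step 39. [r5c7∈{5}] r5c7's peers cover all but 5, so r5c7=5.
Step 40. [r5c1∈{8}] only 8 remains possible at r5c1. So r5c1=8.
Step 41. [r2c4∈{2}] only 2 remains possible at r2c4 ⇒ r2c4=2.
Step 42. [r7c9∈{5}] only 5 remains possible at r7c9 ⇒ r7c9=5.
Step 43. [r2c5∈{9}] r2c5's peers cover all but 9, so r2c5=9.
Step 44. [r1c8∈{7}] r1c8's peers cover all but 7. So r1c8=7.
Step 45. [r4c1∈{1}] r4c1 is down to just 1 ⇒ r4c1=1.
Step 46. [r8c4∈{3}] r8c4's peers cover all but 3, so r8c4=3.
Step 47. [r7c4∈{1}] nothing but 1 survives at r7c4 ⇒ r7c4=1.
Step 48. [r3c7∈{2}] nothing but 2 survives at r3c7 ⇒ r3c7=2.
Step 49. [r1c6∈{5}] r1c6 has the single candidate 5, so r1c6=5.
Step 50. [r8c8∈{4}] only 4 remains possible at r8c8, so r8c8=4.

Answer: 9 2 8 4 1 5 3 7 6 / 7 6 3 2 9 8 4 5 1 / 5 1 4 6 7 3 2 8 9 / 1 5 7 9 4 2 8 6 3 / 8 9 6 7 3 1 5 2 4 / 3 4 2 8 5 6 9 1 7 / 2 8 9 1 6 4 7 3 5 / 6 7 5 3 2 9 1 4 8 / 4 3 1 5 8 7 6 9 2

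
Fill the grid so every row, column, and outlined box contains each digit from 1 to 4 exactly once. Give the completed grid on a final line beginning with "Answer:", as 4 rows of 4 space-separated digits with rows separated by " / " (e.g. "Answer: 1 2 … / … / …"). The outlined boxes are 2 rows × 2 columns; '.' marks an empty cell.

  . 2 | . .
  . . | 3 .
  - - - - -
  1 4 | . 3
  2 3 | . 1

Step 1. [r1c4∈{4}] r1c4's peers cover all but 4. So r1c4=4.
Step 2. [r1c1∈{3}] r1c1 is down to just 3. So r1c1=3.
Step 3. [r3c3∈{2}] only 2 remains possible at r3c3. So r3c3=2.
Step 4. [r1c3∈{1}] r1c3 is down to just 1, so r1c3=1.
Step 5. [r2c2∈{1}] r2c2's peers cover all but 1, so r2c2=1.
Step 6. [r2c1∈{4}] r2c1's peers cover all but 4 ⇒ r2c1=4.
Step 7. [r4c3∈{4}] nothing but 4 survives at r4c3. So r4c3=4.
Step 8. [r2c4∈{2}] nothing but 2 survives at r2c4. So r2c4=2.

Answer: 3 2 1 4 / 4 1 3 2 / 1 4 2 3 / 2 3 4 1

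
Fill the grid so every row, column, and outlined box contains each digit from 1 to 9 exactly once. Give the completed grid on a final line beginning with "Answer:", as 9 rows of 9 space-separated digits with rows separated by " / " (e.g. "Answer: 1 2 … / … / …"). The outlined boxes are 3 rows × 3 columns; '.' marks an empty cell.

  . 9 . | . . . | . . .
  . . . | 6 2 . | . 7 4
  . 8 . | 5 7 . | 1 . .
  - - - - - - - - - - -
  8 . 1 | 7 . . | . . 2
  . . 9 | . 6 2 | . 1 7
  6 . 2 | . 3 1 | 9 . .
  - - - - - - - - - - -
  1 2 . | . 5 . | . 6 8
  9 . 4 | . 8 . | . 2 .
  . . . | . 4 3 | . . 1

Step 1. [r1c4∈{1,3,4,8}] in col 4, 3 fits only at r1c4, so r1c4=3.
Step 2. [r6c9∈{5}] r6c9 has the single candidate 5 ⇒ r6c9=5.
Step 3. [r1c7∈{2,5,6,8}] col 7 places 2 nowhere but r1c7, so r1c7=2.
Step 4. [r8c9∈{3}] r8c9 is down to just 3 ⇒ r8c9=3.
Step 5. [r2c6∈{8,9}] row 2 places 9 nowhere but r2c6. So r2c6=9.
Step 6. [r2c7∈{3,5,8}] across row 2, 8 lands solely at r2c7 ⇒ r2c7=8.
Step 7. [r3c8∈{3,9}] box 3 places 3 nowhere but r3c8, so r3c8=3.
Step 8. [r4c8∈{4}] nothing but 4 survives at r4c8. So r4c8=4.
Step 9. [r5c7∈{3}] r5c7 is down to just 3. So r5c7=3.
Step 10. [r6c2∈{4,7}] r6c2 is the only open cell in row 6 admitting 7. So r6c2=7.
Step 11. [r3c3∈{6}] only 6 remains possible at r3c3. So r3c3=6.
Step 12. [r7c6∈{7}] r7c6 has the single candidate 7, so r7c6=7.
Step 13. [r1c8∈{5}] r1c8 has the single candidate 5 ⇒ r1c8=5.
Step 14. [r5c2∈{4,5}] r5c2 is the only open cell in col 2 admitting 4, so r5c2=4.
Step 15. [r2c1∈{3,5}] across col 1, 3 lands solely at r2c1, so r2c1=3.
Step 16. [r9c3∈{5,7,8}] in row 9, 8 fits only at r9c3 ⇒ r9c3=8.
Step 17. [r9c1∈{5,7}] in box 7, 7 fits only at r9c1 ⇒ r9c1=7.
Step 18. [r1c1∈{4}] r1c1's peers cover all but 4, so r1c1=4.
Step 19. [r9c7∈{5}] r9c7 has the single candidate 5 ⇒ r9c7=5.
Step 20. [r8c2∈{5,6}] r8c2 is the only open cell in row 8 admitting 5. So r8c2=5.
Step 21. [r9c8∈{9}] nothing but 9 survives at r9c8. So r9c8=9.
Step 22. [r6c4∈{4,8}] across row 6, 4 lands solely at r6c4, so r6c4=4.
Step 23. [r5c4∈{8}] r5c4 is down to just 8. So r5c4=8.
Step 24. [r1c6∈{8}] only 8 remains possible at r1c6. So r1c6=8.
Step 25. [r8c4∈{1}] r8c4 has the single candidate 1. So r8c4=1.
Step 26. [r1c9∈{6}] r1c9's peers cover all but 6. So r1c9=6.
Step 27. [r2c3∈{5}] r2c3 is down to just 5 ⇒ r2c3=5.
Step 28. [r4c7∈{6}] r4c7 has the single candidate 6. So r4c7=6.
Step 29. [r9c2∈{6}] r9c2's peers cover all but 6. So r9c2=6.
Step 30. [r7c4∈{9}] nothing but 9 survives at r7c4. So r7c4=9.
Step 31. [r8c7∈{7}] nothing but 7 survives at r8c7, so r8c7=7.
Step 32. [r5c1∈{5}] r5c1's peers cover all but 5, so r5c1=5.
Step 33. [r4c5∈{9}] nothing but 9 survives at r4c5, so r4c5=9.
Step 34. [r4c6∈{5}] only 5 remains possible at r4c6 ⇒ r4c6=5.
Step 35. [r1c3∈{7}] nothing but 7 survives at r1c3, so r1c3=7.
Step 36. [r3c6∈{4}] only 4 remains possible at r3c6, so r3c6=4.
Step 37. [r1c5∈{1}] only 1 remains possible at r1c5. So r1c5=1.
Step 38. [r3c9∈{9}] nothing but 9 survives at r3c9, so r3c9=9.
Step 39. [r6c8∈{8}] only 8 remains possible at r6c8, so r6c8=8.
Step 40. [r8c6∈{6}] r8c6's peers cover all but 6 ⇒ r8c6=6.
Step 41. [r7c3∈{3}] r7c3 has the single candidate 3, so r7c3=3.
Step 42. [r4c2∈{3}] only 3 remains possible at r4c2. So r4c2=3.
Step 43. [r7c7∈{4}] nothing but 4 survives at r7c7 ⇒ r7c7=4.
Step 44. [r3c1∈{2}] r3c1 is down to just 2. So r3c1=2.
Step 45. [r2c2∈{1}] r2c2 has the single candidate 1. So r2c2=1.
Step 46. [r9c4∈{2}] nothing but 2 survives at r9c4, so r9c4=2.

Answer: 4 9 7 3 1 8 2 5 6 / 3 1 5 6 2 9 8 7 4 / 2 8 6 5 7 4 1 3 9 / 8 3 1 7 9 5 6 4 2 / 5 4 9 8 6 2 3 1 7 / 6 7 2 4 3 1 9 8 5 / 1 2 3 9 5 7 4 6 8 / 9 5 4 1 8 6 7 2 3 / 7 6 8 2 4 3 5 9 1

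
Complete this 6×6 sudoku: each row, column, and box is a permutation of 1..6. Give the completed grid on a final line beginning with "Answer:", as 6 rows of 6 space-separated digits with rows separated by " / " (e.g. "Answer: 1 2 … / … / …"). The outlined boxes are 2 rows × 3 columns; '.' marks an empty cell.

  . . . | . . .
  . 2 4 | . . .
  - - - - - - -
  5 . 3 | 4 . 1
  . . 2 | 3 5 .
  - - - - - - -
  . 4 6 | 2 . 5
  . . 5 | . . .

Step 1. [r4c6∈{6}] r4c6 has the single candidate 6, so r4c6=6.
Step 2. [r2c6∈{3}] r2c6 has the single candidate 3 ⇒ r2c6=3.
Step 3. [r1c3∈{1}] nothing but 1 survives at r1c3 ⇒ r1c3=1.
Step 4. [r2c1∈{6}] r2c1 is down to just 6. So r2c1=6.
Step 5. [r1c1∈{3}] nothing but 3 survives at r1c1, so r1c1=3.
Step 6. [r5c1∈{1}] r5c1 has the single candidate 1, so r5c1=1.
Step 7. [r2c4∈{1,5}] 5 has one home in row 2: r2c4. So r2c4=5.
Step 8. [r6c6∈{4}] r6c6 is down to just 4 ⇒ r6c6=4.
Step 9. [r6c4∈{1,6}] col 4 places 1 nowhere but r6c4. So r6c4=1.
Step 10. [r1c5∈{2,4,6}] r1c5 is the only open cell in row 1 admitting 4, so r1c5=4.
Step 11. [r5c5∈{3}] only 3 remains possible at r5c5 ⇒ r5c5=3.
Step 12. [r4c2∈{1}] nothing but 1 survives at r4c2. So r4c2=1.
Step 13. [r6c1∈{2}] r6c1 has the single candidate 2, so r6c1=2.
Step 14. [r1c6∈{2}] only 2 remains possible at r1c6. So r1c6=2.
Step 15. [r6c5∈{6}] r6c5 has the single candidate 6, so r6c5=6.
Step 16. [r3c2∈{6}] r3c2 is down to just 6. So r3c2=6.
Step 17. [r1c4∈{6}] r1c4 has the single candidate 6. So r1c4=6.
Step 18. [r1c2∈{5}] r1c2 is down to just 5 ⇒ r1c2=5.
Step 19. [r6c2∈{3}] r6c2 has the single candidate 3. So r6c2=3.
Step 20. [r4c1∈{4}] only 4 remains possible at r4c1. So r4c1=4.
Step 21. [r2c5∈{1}] r2c5's peers cover all but 1 ⇒ r2c5=1.
Step 22. [r3c5∈{2}] only 2 remains possible at r3c5. So r3c5=2.

Answer: 3 5 1 6 4 2 / 6 2 4 5 1 3 / 5 6 3 4 2 1 / 4 1 2 3 5 6 / 1 4 6 2 3 5 / 2 3 5 1 6 4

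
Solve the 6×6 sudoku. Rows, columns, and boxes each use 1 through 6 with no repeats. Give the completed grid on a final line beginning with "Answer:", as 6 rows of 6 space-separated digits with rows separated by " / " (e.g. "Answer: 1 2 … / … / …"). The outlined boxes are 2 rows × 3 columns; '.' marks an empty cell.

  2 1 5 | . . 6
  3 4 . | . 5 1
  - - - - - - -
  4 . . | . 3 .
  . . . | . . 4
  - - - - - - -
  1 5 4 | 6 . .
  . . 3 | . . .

Step 1. [r6c2∈{2,6}] r6c2 is the only open cell in box 5 admitting 2. So r6c2=2.
Step 2. [r4c5∈{1,2,6}] r4c5 is the only open cell in col 5 admitting 6 ⇒ r4c5=6.
Step 3. [r1c5∈{4}] only 4 remains possible at r1c5. So r1c5=4.
Step 4. [r6c4∈{1,4,5}] r6c4 is the only open cell in row 6 admitting 4, so r6c4=4.
Step 5. [r2c4∈{2}] nothing but 2 survives at r2c4, so r2c4=2.
Step 6. [r3c6∈{2,5}] box 4 places 2 nowhere but r3c6, so r3c6=2.
Step 7. [r3c4∈{1,5}] row 3 places 5 nowhere but r3c4 ⇒ r3c4=5.
Step 8. [r3c3∈{1,6}] across row 3, 1 lands solely at r3c3. So r3c3=1.
Step 9. [r4c1∈{5}] r4c1 has the single candidate 5 ⇒ r4c1=5.
Step 10. [r6c6∈{5}] r6c6's peers cover all but 5, so r6c6=5.
Step 11. [r6c1∈{6}] only 6 remains possible at r6c1 ⇒ r6c1=6.
Step 12. [r6c5∈{1}] r6c5 is down to just 1 ⇒ r6c5=1.
Step 13. [r4c3∈{2}] nothing but 2 survives at r4c3 ⇒ r4c3=2.
Step 14. [r4c2∈{3}] r4c2 has the single candidate 3 ⇒ r4c2=3.
Step 15. [r2c3∈{6}] r2c3's peers cover all but 6 ⇒ r2c3=6.
Step 16. [r5c5∈{2}] only 2 remains possible at r5c5, so r5c5=2.
Step 17. [r3c2∈{6}] r3c2 has the single candidate 6 ⇒ r3c2=6.
Step 18. [r4c4∈{1}] only 1 remains possible at r4c4 ⇒ r4c4=1.
Step 19. [r5c6∈{3}] r5c6's peers cover all but 3. So r5c6=3.
Step 20. [r1c4∈{3}] r1c4 has the single candidate 3, so r1c4=3.

Answer: 2 1 5 3 4 6 / 3 4 6 2 5 1 / 4 6 1 5 3 2 / 5 3 2 1 6 4 / 1 5 4 6 2 3 / 6 2 3 4 1 5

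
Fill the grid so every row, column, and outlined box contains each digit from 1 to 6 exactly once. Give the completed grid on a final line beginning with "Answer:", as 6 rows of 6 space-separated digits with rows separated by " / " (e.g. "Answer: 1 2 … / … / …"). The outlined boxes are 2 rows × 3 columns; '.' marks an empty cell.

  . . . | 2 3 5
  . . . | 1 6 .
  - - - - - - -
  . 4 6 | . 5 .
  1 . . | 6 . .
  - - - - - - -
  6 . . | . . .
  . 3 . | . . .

Step 1. [r2c6∈{4}] r2c6's peers cover all but 4, so r2c6=4.
Step 2. [r3c6∈{1,2,3}] r3c6 is the only open cell in row 3 admitting 1. So r3c6=1.
Step 3. [r3c1∈{2,3}] row 3 places 2 nowhere but r3c1 ⇒ r3c1=2.
Step 4. [r4c2∈{5}] r4c2 is down to just 5, so r4c2=5.
Step 5. [r4c5∈{2,4}] in row 4, 4 fits only at r4c5, so r4c5=4.
Step 6. [r4c6∈{2,3}] in row 4, 2 fits only at r4c6 ⇒ r4c6=2.
Step 7. [r1c1∈{4}] only 4 remains possible at r1c1. So r1c1=4.
Step 8. [r6c1∈{5}] nothing but 5 survives at r6c1. So r6c1=5.
Step 9. [r1c3∈{1}] nothing but 1 survives at r1c3 ⇒ r1c3=1.
Step 10. [r5c2∈{1,2}] r5c2 is the only open cell in col 2 admitting 1 ⇒ r5c2=1.
Step 11. [r6c4∈{4}] r6c4's peers cover all but 4 ⇒ r6c4=4.
Step 12. [r6c3∈{2}] r6c3's peers cover all but 2 ⇒ r6c3=2.
Step 13. [r2c1∈{3}] r2c1 is down to just 3 ⇒ r2c1=3.
Step 14. [r3c4∈{3}] r3c4 is down to just 3 ⇒ r3c4=3.
Step 15. [r1c2∈{6}] only 6 remains possible at r1c2. So r1c2=6.
Step 16. [r5c5∈{2}] nothing but 2 survives at r5c5. So r5c5=2.
Step 17. [r6c6∈{6}] only 6 remains possible at r6c6. So r6c6=6.
Step 18. [r5c3∈{4}] r5c3's peers cover all but 4, so r5c3=4.
Step 19. [r2c2∈{2}] nothing but 2 survives at r2c2 ⇒ r2c2=2.
Step 20. [r5c6∈{3}] only 3 remains possible at r5c6 ⇒ r5c6=3.
Step 21. [r4c3∈{3}] r4c3's peers cover all but 3 ⇒ r4c3=3.
Step 22. [r6c5∈{1}] nothing but 1 survives at r6c5. So r6c5=1.
Step 23. [r5c4∈{5}] nothing but 5 survives at r5c4. So r5c4=5.
Step 24. [r2c3∈{5}] r2c3's peers cover all but 5, so r2c3=5.

Answer: 4 6 1 2 3 5 / 3 2 5 1 6 4 / 2 4 6 3 5 1 / 1 5 3 6 4 2 / 6 1 4 5 2 3 / 5 3 2 4 1 6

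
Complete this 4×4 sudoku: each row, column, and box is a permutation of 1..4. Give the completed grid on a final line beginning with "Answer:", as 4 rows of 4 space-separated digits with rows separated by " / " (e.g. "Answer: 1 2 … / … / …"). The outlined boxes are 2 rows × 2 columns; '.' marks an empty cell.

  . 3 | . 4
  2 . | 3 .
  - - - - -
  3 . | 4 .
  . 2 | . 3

Step 1. [r2c4∈{1}] r2c4's peers cover all but 1. So r2c4=1.
Step 2. [r1c1∈{1}] nothing but 1 survives at r1c1. So r1c1=1.
Step 3. [r3c2∈{1}] r3c2 is down to just 1 ⇒ r3c2=1.
Step 4. [r2c2∈{4}] nothing but 4 survives at r2c2, so r2c2=4.
Step 5. [r1c3∈{2}] nothing but 2 survives at r1c3 ⇒ r1c3=2.
Step 6. [r4c3∈{1}] r4c3 is down to just 1, so r4c3=1.
Step 7. [r4c1∈{4}] r4c1 has the single candidate 4. So r4c1=4.
Step 8. [r3c4∈{2}] r3c4's peers cover all but 2. So r3c4=2.

Answer: 1 3 2 4 / 2 4 3 1 / 3 1 4 2 / 4 2 1 3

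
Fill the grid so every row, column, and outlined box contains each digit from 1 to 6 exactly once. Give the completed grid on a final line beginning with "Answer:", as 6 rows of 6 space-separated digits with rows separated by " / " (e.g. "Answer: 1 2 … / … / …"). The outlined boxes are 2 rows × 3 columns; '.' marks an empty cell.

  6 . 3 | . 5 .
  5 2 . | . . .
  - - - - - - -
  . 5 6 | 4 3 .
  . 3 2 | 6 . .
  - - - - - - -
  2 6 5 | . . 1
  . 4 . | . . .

Step 1. [r1c6∈{2,4}] in row 1, 4 fits only at r1c6. So r1c6=4.
Step 2. [r6c4∈{2,3,5}] in col 4, 5 fits only at r6c4 ⇒ r6c4=5.
Step 3. [r1c2∈{1}] r1c2's peers cover all but 1 ⇒ r1c2=1.
Step 4. [r5c4∈{3}] r5c4 has the single candidate 3 ⇒ r5c4=3.
Step 5. [r3c1∈{1}] only 1 remains possible at r3c1. So r3c1=1.
Step 6. [r6c5∈{2,6}] in col 5, 2 fits only at r6c5. So r6c5=2.
Step 7. [r2c5∈{1,6}] r2c5 is the only open cell in col 5 admitting 6 ⇒ r2c5=6.
Step 8. [r2c6∈{3}] r2c6 has the single candidate 3. So r2c6=3.
Step 9. [r6c3∈{1}] r6c3 is down to just 1, so r6c3=1.
Step 10. [r4c6∈{5}] r4c6 is down to just 5. So r4c6=5.
Step 11. [r4c5∈{1}] r4c5's peers cover all but 1 ⇒ r4c5=1.
Step 12. [r3c6∈{2}] r3c6's peers cover all but 2, so r3c6=2.
Step 13. [r1c4∈{2}] r1c4 has the single candidate 2. So r1c4=2.
Step 14. [r6c6∈{6}] nothing but 6 survives at r6c6, so r6c6=6.
Step 15. [r2c3∈{4}] nothing but 4 survives at r2c3, so r2c3=4.
Step 16. [r2c4∈{1}] r2c4 is down to just 1 ⇒ r2c4=1.
Step 17. [r5c5∈{4}] only 4 remains possible at r5c5, so r5c5=4.
Step 18. [r6c1∈{3}] nothing but 3 survives at r6c1, so r6c1=3.
Step 19. [r4c1∈{4}] nothing but 4 survives at r4c1. So r4c1=4.

Answer: 6 1 3 2 5 4 / 5 2 4 1 6 3 / 1 5 6 4 3 2 / 4 3 2 6 1 5 / 2 6 5 3 4 1 / 3 4 1 5 2 6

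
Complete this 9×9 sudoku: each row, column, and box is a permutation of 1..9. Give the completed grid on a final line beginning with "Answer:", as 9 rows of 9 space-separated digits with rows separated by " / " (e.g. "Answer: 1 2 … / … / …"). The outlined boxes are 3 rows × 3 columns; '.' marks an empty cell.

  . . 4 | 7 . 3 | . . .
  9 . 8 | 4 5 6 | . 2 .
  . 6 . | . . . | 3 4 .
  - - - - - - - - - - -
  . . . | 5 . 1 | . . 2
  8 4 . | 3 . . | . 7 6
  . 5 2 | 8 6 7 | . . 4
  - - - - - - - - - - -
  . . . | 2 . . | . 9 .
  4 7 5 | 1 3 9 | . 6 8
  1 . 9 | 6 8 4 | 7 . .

Step 1. [r2c7∈{1}] r2c7 is down to just 1 ⇒ r2c7=1.
Step 2. [r6c1∈{3}] r6c1 has the single candidate 3. So r6c1=3.
Step 3. [r7c3∈{3,6}] col 3 places 3 nowhere but r7c3 ⇒ r7c3=3.
Step 4. [r5c7∈{5,9}] across row 5, 5 lands solely at r5c7. So r5c7=5.
Step 5. [r5c5∈{2,9}] 9 has one home in row 5: r5c5. So r5c5=9.
Step 6. [r1c2∈{1,2}] col 2 places 1 nowhere but r1c2. So r1c2=1.
Step 7. [r3c3∈{7}] r3c3's peers cover all but 7, so r3c3=7.
Step 8. [r1c5∈{2}] nothing but 2 survives at r1c5, so r1c5=2.
Step 9. [r1c1∈{5}] nothing but 5 survives at r1c1, so r1c1=5.
Step 10. [r3c9∈{5,9}] r3c9 is the only open cell in row 3 admitting 5. So r3c9=5.
Step 11. [r1c7∈{6,8,9}] r1c7 is the only open cell in row 1 admitting 6 ⇒ r1c7=6.
Step 12. [r4c7∈{8,9}] 8 has one home in col 7: r4c7. So r4c7=8.
Step 13. [r9c9∈{3}] r9c9 has the single candidate 3, so r9c9=3.
Step 14. [r4c1∈{6,7}] row 4 places 7 nowhere but r4c1 ⇒ r4c1=7.
Step 15. [r2c9∈{7}] r2c9 has the single candidate 7, so r2c9=7.
Step 16. [r4c2∈{9}] nothing but 9 survives at r4c2, so r4c2=9.
Step 17. [r6c7∈{9}] only 9 remains possible at r6c7, so r6c7=9.
Step 18. [r7c1∈{6}] nothing but 6 survives at r7c1, so r7c1=6.
Step 19. [r3c1∈{2}] nothing but 2 survives at r3c1, so r3c1=2.
Step 20. [r3c5∈{1}] only 1 remains possible at r3c5, so r3c5=1.
Step 21. [r5c6∈{2}] r5c6 is down to just 2 ⇒ r5c6=2.
Step 22. [r5c3∈{1}] r5c3's peers cover all but 1. So r5c3=1.
Step 23. [r3c4∈{9}] r3c4 is down to just 9 ⇒ r3c4=9.
Step 24. [r7c7∈{4}] r7c7 has the single candidate 4, so r7c7=4.
Step 25. [r7c5∈{7}] only 7 remains possible at r7c5 ⇒ r7c5=7.
Step 26. [r4c3∈{6}] only 6 remains possible at r4c3. So r4c3=6.
Step 27. [r7c9∈{1}] r7c9 has the single candidate 1, so r7c9=1.
Step 28. [r6c8∈{1}] r6c8's peers cover all but 1 ⇒ r6c8=1.
Step 29. [r2c2∈{3}] r2c2's peers cover all but 3, so r2c2=3.
Step 30. [r3c6∈{8}] r3c6's peers cover all but 8, so r3c6=8.
Step 31. [r1c9∈{9}] r1c9's peers cover all but 9 ⇒ r1c9=9.
Step 32. [r9c2∈{2}] only 2 remains possible at r9c2. So r9c2=2.
Step 33. [r7c2∈{8}] r7c2 is down to just 8. So r7c2=8.
Step 34. [r1c8∈{8}] r1c8's peers cover all but 8, so r1c8=8.
Step 35. [r4c8∈{3}] r4c8 has the single candidate 3, so r4c8=3.
Step 36. [r9c8∈{5}] r9c8's peers cover all but 5 ⇒ r9c8=5.
Step 37. [r7c6∈{5}] r7c6 has the single candidate 5, so r7c6=5.
Step 38. [r8c7∈{2}] r8c7's peers cover all but 2 ⇒ r8c7=2.
Step 39. [r4c5∈{4}] r4c5's peers cover all but 4 ⇒ r4c5=4.

Answer: 5 1 4 7 2 3 6 8 9 / 9 3 8 4 5 6 1 2 7 / 2 6 7 9 1 8 3 4 5 / 7 9 6 5 4 1 8 3 2 / 8 4 1 3 9 2 5 7 6 / 3 5 2 8 6 7 9 1 4 / 6 8 3 2 7 5 4 9 1 / 4 7 5 1 3 9 2 6 8 / 1 2 9 6 8 4 7 5 3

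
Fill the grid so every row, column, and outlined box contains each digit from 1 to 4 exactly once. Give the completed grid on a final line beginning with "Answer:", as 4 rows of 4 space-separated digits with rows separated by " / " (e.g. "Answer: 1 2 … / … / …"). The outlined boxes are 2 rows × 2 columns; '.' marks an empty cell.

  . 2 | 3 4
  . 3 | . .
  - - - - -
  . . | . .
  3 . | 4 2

Step 1. [r3c3∈{1}] r3c3 has the single candidate 1 ⇒ r3c3=1.
Step 2. [r2c1∈{1,4}] 4 has one home in row 2: r2c1. So r2c1=4.
Step 3. [r3c2∈{4}] r3c2 has the single candidate 4, so r3c2=4.
Step 4. [r4c2∈{1}] r4c2's peers cover all but 1 ⇒ r4c2=1.
Step 5. [r3c4∈{3}] r3c4's peers cover all but 3. So r3c4=3.
Step 6. [r2c3∈{2}] r2c3 has the single candidate 2 ⇒ r2c3=2.
Step 7. [r2c4∈{1}] r2c4's peers cover all but 1. So r2c4=1.
Step 8. [r3c1∈{2}] r3c1 is down to just 2. So r3c1=2.
Step 9. [r1c1∈{1}] nothing but 1 survives at r1c1. So r1c1=1.

Answer: 1 2 3 4 / 4 3 2 1 / 2 4 1 3 / 3 1 4 2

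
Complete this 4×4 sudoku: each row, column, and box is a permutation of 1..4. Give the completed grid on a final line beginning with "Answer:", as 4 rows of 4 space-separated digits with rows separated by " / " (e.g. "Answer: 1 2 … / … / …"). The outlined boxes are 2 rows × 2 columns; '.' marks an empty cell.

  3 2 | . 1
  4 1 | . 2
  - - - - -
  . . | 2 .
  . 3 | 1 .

Step 1. [r3c4∈{3,4}] r3c4 is the only open cell in row 3 admitting 3 ⇒ r3c4=3.
Step 2. [r1c3∈{4}] nothing but 4 survives at r1c3. So r1c3=4.
Step 3. [r4c1∈{2}] r4c1's peers cover all but 2 ⇒ r4c1=2.
Step 4. [r3c1∈{1}] r3c1's peers cover all but 1. So r3c1=1.
Step 5. [r2c3∈{3}] r2c3 is down to just 3, so r2c3=3.
Step 6. [r3c2∈{4}] only 4 remains possible at r3c2. So r3c2=4.
Step 7. [r4c4∈{4}] nothing but 4 survives at r4c4. So r4c4=4.

Answer: 3 2 4 1 / 4 1 3 2 / 1 4 2 3 / 2 3 1 4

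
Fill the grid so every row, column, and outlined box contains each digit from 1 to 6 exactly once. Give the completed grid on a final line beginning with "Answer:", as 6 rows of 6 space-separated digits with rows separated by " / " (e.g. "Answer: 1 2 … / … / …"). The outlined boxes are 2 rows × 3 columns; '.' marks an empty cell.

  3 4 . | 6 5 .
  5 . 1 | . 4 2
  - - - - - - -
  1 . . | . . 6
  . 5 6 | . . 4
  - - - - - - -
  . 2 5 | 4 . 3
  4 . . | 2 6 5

Step 1. [r3c2∈{3}] r3c2 is down to just 3. So r3c2=3.
Step 2. [r4c5∈{1,2,3}] col 5 places 3 nowhere but r4c5, so r4c5=3.
Step 3. [r3c5∈{2}] r3c5 has the single candidate 2 ⇒ r3c5=2.
Step 4. [r1c3∈{2}] only 2 remains possible at r1c3. So r1c3=2.
Step 5. [r5c5∈{1}] r5c5's peers cover all but 1, so r5c5=1.
Step 6. [r4c1∈{2}] r4c1's peers cover all but 2. So r4c1=2.
Step 7. [r2c2∈{6}] r2c2 is down to just 6 ⇒ r2c2=6.
Step 8. [r3c4∈{5}] r3c4's peers cover all but 5. So r3c4=5.
Step 9. [r2c4∈{3}] nothing but 3 survives at r2c4. So r2c4=3.
Step 10. [r6c2∈{1}] nothing but 1 survives at r6c2, so r6c2=1.
Step 11. [r5c1∈{6}] nothing but 6 survives at r5c1 ⇒ r5c1=6.
Step 12. [r3c3∈{4}] r3c3 is down to just 4, so r3c3=4.
Step 13. [r6c3∈{3}] only 3 remains possible at r6c3 ⇒ r6c3=3.
Step 14. [r1c6∈{1}] r1c6's peers cover all but 1 ⇒ r1c6=1.
Step 15. [r4c4∈{1}] r4c4 has the single candidate 1. So r4c4=1.

Answer: 3 4 2 6 5 1 / 5 6 1 3 4 2 / 1 3 4 5 2 6 / 2 5 6 1 3 4 / 6 2 5 4 1 3 / 4 1 3 2 6 5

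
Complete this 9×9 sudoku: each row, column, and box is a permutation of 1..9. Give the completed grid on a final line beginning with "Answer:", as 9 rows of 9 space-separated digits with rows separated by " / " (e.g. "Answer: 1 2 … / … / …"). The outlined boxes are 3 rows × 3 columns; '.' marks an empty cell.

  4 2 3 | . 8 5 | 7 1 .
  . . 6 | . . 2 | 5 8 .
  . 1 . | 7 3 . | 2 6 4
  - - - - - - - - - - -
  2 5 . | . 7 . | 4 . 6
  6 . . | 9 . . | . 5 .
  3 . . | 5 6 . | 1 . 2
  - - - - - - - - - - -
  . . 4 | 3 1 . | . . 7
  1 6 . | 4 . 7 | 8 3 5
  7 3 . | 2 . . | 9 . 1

Step 1. [r2c1∈{9}] r2c1's peers cover all but 9, so r2c1=9.
Step 2. [r4c4∈{1,8}] r4c4 is the only open cell in col 4 admitting 8, so r4c4=8.
Step 3. [r6c8∈{7,9}] 7 has one home in col 8: r6c8. So r6c8=7.
Step 4. [r5c3∈{1,7,8}] across col 3, 7 lands solely at r5c3. So r5c3=7.
Step 5. [r7c1∈{5,8}] r7c1 is the only open cell in row 7 admitting 5. So r7c1=5.
Step 6. [r9c3∈{8}] nothing but 8 survives at r9c3, so r9c3=8.
Step 7. [r6c3∈{9}] nothing but 9 survives at r6c3. So r6c3=9.
Step 8. [r6c6∈{4}] only 4 remains possible at r6c6. So r6c6=4.
Step 9. [r5c9∈{3,8}] col 9 places 8 nowhere but r5c9, so r5c9=8.
Step 10. [r5c6∈{1,3}] 1 has one home in row 5: r5c6, so r5c6=1.
Step 11. [r7c6∈{6,8,9}] in row 7, 8 fits only at r7c6 ⇒ r7c6=8.
Step 12. [r6c2∈{8}] r6c2 has the single candidate 8. So r6c2=8.
Step 13. [r2c4∈{1}] only 1 remains possible at r2c4, so r2c4=1.
Step 14. [r5c7∈{3}] r5c7's peers cover all but 3, so r5c7=3.
Step 15. [r5c2∈{4}] r5c2 has the single candidate 4. So r5c2=4.
Step 16. [r9c5∈{5}] only 5 remains possible at r9c5. So r9c5=5.
Step 17. [r1c9∈{9}] only 9 remains possible at r1c9, so r1c9=9.
Step 18. [r7c7∈{6}] r7c7 has the single candidate 6. So r7c7=6.
Step 19. [r2c9∈{3}] r2c9 has the single candidate 3. So r2c9=3.
Step 20. [r3c1∈{8}] r3c1 has the single candidate 8, so r3c1=8.
Step 21. [r2c2∈{7}] r2c2 has the single candidate 7. So r2c2=7.
Step 22. [r9c6∈{6}] r9c6's peers cover all but 6 ⇒ r9c6=6.
Step 23. [r1c4∈{6}] r1c4 has the single candidate 6, so r1c4=6.
Step 24. [r7c2∈{9}] only 9 remains possible at r7c2, so r7c2=9.
Step 25. [r3c3∈{5}] r3c3 is down to just 5. So r3c3=5.
Step 26. [r5c5∈{2}] only 2 remains possible at r5c5 ⇒ r5c5=2.
Step 27. [r4c3∈{1}] nothing but 1 survives at r4c3, so r4c3=1.
Step 28. [r8c3∈{2}] r8c3's peers cover all but 2, so r8c3=2.
Step 29. [r4c8∈{9}] nothing but 9 survives at r4c8 ⇒ r4c8=9.
Step 30. [r3c6∈{9}] nothing but 9 survives at r3c6. So r3c6=9.
Step 31. [r4c6∈{3}] r4c6's peers cover all but 3 ⇒ r4c6=3.
Step 32. [r8c5∈{9}] r8c5 is down to just 9. So r8c5=9.
Step 33. [r7c8∈{2}] r7c8 is down to just 2 ⇒ r7c8=2.
Step 34. [r2c5∈{4}] nothing but 4 survives at r2c5, so r2c5=4.
Step 35. [r9c8∈{4}] nothing but 4 survives at r9c8, so r9c8=4.

Answer: 4 2 3 6 8 5 7 1 9 / 9 7 6 1 4 2 5 8 3 / 8 1 5 7 3 9 2 6 4 / 2 5 1 8 7 3 4 9 6 / 6 4 7 9 2 1 3 5 8 / 3 8 9 5 6 4 1 7 2 / 5 9 4 3 1 8 6 2 7 / 1 6 2 4 9 7 8 3 5 / 7 3 8 2 5 6 9 4 1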